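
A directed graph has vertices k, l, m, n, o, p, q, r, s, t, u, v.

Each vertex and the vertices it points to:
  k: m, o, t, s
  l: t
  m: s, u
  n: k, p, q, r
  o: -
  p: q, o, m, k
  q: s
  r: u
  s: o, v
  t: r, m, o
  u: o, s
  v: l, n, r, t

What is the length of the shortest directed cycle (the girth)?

4

For each vertex v, BFS finds the shortest path from v back to v.
The shortest such closed walk is v → t → m → s → v, length 4.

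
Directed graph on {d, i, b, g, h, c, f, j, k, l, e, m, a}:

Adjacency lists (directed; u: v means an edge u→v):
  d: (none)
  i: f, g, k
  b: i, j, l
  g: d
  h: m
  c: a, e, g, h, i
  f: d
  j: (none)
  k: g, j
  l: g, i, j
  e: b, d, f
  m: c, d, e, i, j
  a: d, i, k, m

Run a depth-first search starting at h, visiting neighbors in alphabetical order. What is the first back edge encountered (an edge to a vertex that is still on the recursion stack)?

a→m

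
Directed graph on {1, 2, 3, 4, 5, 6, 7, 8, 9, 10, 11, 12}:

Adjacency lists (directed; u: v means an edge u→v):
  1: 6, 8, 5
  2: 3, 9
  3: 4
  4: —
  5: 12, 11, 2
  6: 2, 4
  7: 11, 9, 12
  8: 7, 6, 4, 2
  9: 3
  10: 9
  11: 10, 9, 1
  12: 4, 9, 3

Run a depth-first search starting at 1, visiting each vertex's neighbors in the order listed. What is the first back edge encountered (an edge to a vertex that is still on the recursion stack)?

11->1

DFS from 1 (visiting each vertex's neighbors in the order listed); mark gray on enter, black on exit:
1 gray
  6 gray
    2 gray
      3 gray
        4 gray
        4 black
      3 black
      9 gray
        9→3: 3 black — skip
      9 black
    2 black
    6→4: 4 black — skip
  6 black
  8 gray
    7 gray
      11 gray
        10 gray
          10→9: 9 black — skip
        10 black
        11→9: 9 black — skip
        11→1: 1 is gray → back edge
First back edge: 11 → 1.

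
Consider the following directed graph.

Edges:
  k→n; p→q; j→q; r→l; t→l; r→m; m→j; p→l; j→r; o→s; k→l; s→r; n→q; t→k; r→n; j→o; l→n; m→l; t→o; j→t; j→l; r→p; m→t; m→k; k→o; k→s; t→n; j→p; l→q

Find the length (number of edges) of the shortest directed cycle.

3

For each vertex v, BFS finds the shortest path from v back to v.
The shortest such closed walk is r → m → j → r, length 3.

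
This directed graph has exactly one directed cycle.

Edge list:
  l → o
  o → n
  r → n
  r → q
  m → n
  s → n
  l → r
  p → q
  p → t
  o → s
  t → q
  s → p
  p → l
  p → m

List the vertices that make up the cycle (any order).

DFS with gray/black marking from p:
p gray
  l gray
    o gray
      n gray
      n black
      s gray
        s→n: n black — skip
        s→p: p is gray → back edge
Back edge closes the cycle p → l → o → s → p; its vertices are {l, o, p, s}.

l, o, p, s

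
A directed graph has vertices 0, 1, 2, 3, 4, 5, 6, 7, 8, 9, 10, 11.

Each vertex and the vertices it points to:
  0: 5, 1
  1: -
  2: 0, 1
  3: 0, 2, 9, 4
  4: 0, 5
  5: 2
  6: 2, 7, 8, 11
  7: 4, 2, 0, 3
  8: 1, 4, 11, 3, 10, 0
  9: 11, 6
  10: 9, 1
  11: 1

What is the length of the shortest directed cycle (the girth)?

For each vertex v, BFS finds the shortest path from v back to v.
The shortest such closed walk is 0 → 5 → 2 → 0, length 3.

3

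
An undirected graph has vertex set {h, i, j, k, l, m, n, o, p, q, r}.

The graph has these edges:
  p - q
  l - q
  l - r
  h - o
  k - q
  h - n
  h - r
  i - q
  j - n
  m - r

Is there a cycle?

No

DFS, tracking each vertex's parent; an edge to a visited non-parent vertex closes a cycle.
Start from r:
visit r (parent –)
  visit l (parent r)
    l–r: parent, skip
    visit q (parent l)
      visit i (parent q)
        i–q: parent, skip
      q–l: parent, skip
      visit k (parent q)
        k–q: parent, skip
      visit p (parent q)
        p–q: parent, skip
  visit m (parent r)
    m–r: parent, skip
  visit h (parent r)
    visit n (parent h)
      visit j (parent n)
        j–n: parent, skip
      n–h: parent, skip
    visit o (parent h)
      o–h: parent, skip
    h–r: parent, skip
No non-parent visited neighbor found — the graph is a forest.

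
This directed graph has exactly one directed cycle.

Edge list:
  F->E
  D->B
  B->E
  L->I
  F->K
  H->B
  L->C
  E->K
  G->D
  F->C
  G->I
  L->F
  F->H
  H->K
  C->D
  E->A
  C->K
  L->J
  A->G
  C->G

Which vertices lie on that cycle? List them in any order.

DFS with gray/black marking from E:
E gray
  A gray
    G gray
      D gray
        B gray
          B→E: E is gray → back edge
Back edge closes the cycle E → A → G → D → B → E; its vertices are {A, B, D, E, G}.

A, B, D, E, G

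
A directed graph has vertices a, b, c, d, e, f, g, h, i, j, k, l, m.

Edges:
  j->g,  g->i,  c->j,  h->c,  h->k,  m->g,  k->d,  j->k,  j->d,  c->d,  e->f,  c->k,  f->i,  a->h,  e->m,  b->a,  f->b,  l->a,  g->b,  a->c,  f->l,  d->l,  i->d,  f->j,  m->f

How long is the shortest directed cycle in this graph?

For each vertex v, BFS finds the shortest path from v back to v.
The shortest such closed walk is l → a → c → d → l, length 4.

4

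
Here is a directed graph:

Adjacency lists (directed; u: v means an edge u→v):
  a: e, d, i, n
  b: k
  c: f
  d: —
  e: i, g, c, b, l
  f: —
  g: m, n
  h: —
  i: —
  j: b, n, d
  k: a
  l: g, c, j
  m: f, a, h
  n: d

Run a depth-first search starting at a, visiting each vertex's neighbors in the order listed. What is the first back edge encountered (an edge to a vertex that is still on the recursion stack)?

DFS from a (visiting each vertex's neighbors in the order listed); mark gray on enter, black on exit:
a gray
  e gray
    i gray
    i black
    g gray
      m gray
        f gray
        f black
        m→a: a is gray → back edge
First back edge: m → a.

m→a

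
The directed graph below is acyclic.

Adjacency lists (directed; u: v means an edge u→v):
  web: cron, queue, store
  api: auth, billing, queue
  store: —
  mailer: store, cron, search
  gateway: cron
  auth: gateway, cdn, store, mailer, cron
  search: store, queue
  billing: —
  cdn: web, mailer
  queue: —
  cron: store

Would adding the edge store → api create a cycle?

Adding store→api creates a cycle iff api can already reach store.
Path from api: api → auth → store.
So api → … → store → api is a cycle.

Yes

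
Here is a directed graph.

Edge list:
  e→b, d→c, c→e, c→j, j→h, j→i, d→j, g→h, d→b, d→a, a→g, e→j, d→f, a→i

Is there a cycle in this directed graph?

DFS with white/gray/black marking, starting from f:
f gray
f black
i gray
i black
b gray
b black
g gray
  h gray
  h black
g black
c gray
  j gray
    j→i: i black — skip
    j→h: h black — skip
  j black
  e gray
    e→j: j black — skip
    e→b: b black — skip
  e black
c black
a gray
  a→g: g black — skip
  a→i: i black — skip
a black
d gray
  d→b: b black — skip
  d→a: a black — skip
  d→c: c black — skip
  d→f: f black — skip
  d→j: j black — skip
d black
Every edge goes to a white or black vertex — no back edge, so the graph is acyclic.

No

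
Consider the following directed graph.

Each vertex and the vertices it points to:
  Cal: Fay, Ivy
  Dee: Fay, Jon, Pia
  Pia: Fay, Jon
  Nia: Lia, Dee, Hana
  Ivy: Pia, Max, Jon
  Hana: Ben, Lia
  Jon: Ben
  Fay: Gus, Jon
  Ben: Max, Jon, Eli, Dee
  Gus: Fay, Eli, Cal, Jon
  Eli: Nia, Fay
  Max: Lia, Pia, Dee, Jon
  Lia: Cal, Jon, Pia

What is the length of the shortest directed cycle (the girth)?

2

For each vertex v, BFS finds the shortest path from v back to v.
The shortest such closed walk is Gus → Fay → Gus, length 2.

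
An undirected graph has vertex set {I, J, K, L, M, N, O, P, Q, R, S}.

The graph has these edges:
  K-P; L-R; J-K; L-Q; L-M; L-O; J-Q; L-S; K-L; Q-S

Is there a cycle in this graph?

Yes

DFS, tracking each vertex's parent; an edge to a visited non-parent vertex closes a cycle.
Start from N:
visit N (parent –)
visit I (parent –)
visit J (parent –)
  visit K (parent J)
    K–J: parent, skip
    visit P (parent K)
      P–K: parent, skip
    visit L (parent K)
      visit M (parent L)
        M–L: parent, skip
      visit Q (parent L)
        Q–L: parent, skip
        visit S (parent Q)
          S–Q: parent, skip
          S–L: L visited and ≠ parent → cycle
Cycle: L – Q – S – L.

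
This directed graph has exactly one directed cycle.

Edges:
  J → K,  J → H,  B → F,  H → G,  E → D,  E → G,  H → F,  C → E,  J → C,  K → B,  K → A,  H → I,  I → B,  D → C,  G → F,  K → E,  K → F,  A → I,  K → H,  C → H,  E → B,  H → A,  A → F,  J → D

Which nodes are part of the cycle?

C, D, E

DFS with gray/black marking from D:
D gray
  C gray
    H gray
      I gray
        B gray
          F gray
          F black
        B black
      I black
      A gray
        A→F: F black — skip
        A→I: I black — skip
      A black
      G gray
        G→F: F black — skip
      G black
      H→F: F black — skip
    H black
    E gray
      E→D: D is gray → back edge
Back edge closes the cycle D → C → E → D; its vertices are {C, D, E}.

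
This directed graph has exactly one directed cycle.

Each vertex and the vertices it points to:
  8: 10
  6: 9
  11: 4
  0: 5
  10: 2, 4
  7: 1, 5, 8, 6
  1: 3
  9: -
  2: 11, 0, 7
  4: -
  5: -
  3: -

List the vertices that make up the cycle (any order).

DFS with gray/black marking from 2:
2 gray
  11 gray
    4 gray
    4 black
  11 black
  0 gray
    5 gray
    5 black
  0 black
  7 gray
    1 gray
      3 gray
      3 black
    1 black
    7→5: 5 black — skip
    8 gray
      10 gray
        10→2: 2 is gray → back edge
Back edge closes the cycle 2 → 7 → 8 → 10 → 2; its vertices are {2, 7, 8, 10}.

2, 7, 8, 10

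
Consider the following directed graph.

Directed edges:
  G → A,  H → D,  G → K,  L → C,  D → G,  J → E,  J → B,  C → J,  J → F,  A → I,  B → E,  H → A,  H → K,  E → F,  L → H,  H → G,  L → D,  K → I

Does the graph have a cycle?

No

DFS with white/gray/black marking, starting from E:
E gray
  F gray
  F black
E black
H gray
  A gray
    I gray
    I black
  A black
  K gray
    K→I: I black — skip
  K black
  D gray
    G gray
      G→K: K black — skip
      G→A: A black — skip
    G black
  D black
  H→G: G black — skip
H black
J gray
  J→E: E black — skip
  B gray
    B→E: E black — skip
  B black
  J→F: F black — skip
J black
L gray
  L→D: D black — skip
  L→H: H black — skip
  C gray
    C→J: J black — skip
  C black
L black
Every edge goes to a white or black vertex — no back edge, so the graph is acyclic.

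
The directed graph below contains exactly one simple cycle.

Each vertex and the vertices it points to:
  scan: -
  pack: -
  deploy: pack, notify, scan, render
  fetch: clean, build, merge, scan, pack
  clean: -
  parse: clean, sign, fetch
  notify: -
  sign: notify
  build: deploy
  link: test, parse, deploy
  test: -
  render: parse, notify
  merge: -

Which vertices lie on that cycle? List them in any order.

build, fetch, parse, deploy, render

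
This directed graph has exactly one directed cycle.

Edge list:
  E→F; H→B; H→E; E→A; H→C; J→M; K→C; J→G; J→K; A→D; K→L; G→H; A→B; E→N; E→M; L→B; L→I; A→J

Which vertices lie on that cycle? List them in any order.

DFS with gray/black marking from J:
J gray
  M gray
  M black
  G gray
    H gray
      E gray
        A gray
          D gray
          D black
          A→J: J is gray → back edge
Back edge closes the cycle J → G → H → E → A → J; its vertices are {A, E, G, H, J}.

A, E, G, H, J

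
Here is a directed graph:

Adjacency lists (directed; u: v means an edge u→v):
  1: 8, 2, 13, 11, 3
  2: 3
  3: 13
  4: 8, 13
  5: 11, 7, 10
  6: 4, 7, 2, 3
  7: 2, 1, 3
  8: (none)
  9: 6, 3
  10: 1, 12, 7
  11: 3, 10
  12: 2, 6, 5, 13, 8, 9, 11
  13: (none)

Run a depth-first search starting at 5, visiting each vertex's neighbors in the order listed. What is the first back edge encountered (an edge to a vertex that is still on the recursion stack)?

1→11

DFS from 5 (visiting each vertex's neighbors in the order listed); mark gray on enter, black on exit:
5 gray
  11 gray
    3 gray
      13 gray
      13 black
    3 black
    10 gray
      1 gray
        8 gray
        8 black
        2 gray
          2→3: 3 black — skip
        2 black
        1→13: 13 black — skip
        1→11: 11 is gray → back edge
First back edge: 1 → 11.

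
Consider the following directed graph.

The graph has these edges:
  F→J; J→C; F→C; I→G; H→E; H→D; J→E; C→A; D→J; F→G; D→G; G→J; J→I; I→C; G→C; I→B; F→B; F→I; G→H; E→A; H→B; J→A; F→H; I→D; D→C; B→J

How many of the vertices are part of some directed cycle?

A vertex is on a directed cycle iff it belongs to a strongly connected component of size ≥ 2 (or has a self-loop).
The vertices on cycles are {B, D, G, H, I, J} — 6 in total.

6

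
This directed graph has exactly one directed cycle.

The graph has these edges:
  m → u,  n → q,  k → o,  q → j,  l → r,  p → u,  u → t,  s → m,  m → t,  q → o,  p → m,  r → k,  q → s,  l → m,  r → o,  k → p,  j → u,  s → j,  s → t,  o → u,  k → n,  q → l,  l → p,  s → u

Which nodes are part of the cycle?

DFS with gray/black marking from n:
n gray
  q gray
    j gray
      u gray
        t gray
        t black
      u black
    j black
    o gray
      o→u: u black — skip
    o black
    s gray
      s→u: u black — skip
      s→j: j black — skip
      s→t: t black — skip
      m gray
        m→u: u black — skip
        m→t: t black — skip
      m black
    s black
    l gray
      r gray
        r→o: o black — skip
        k gray
          k→n: n is gray → back edge
Back edge closes the cycle n → q → l → r → k → n; its vertices are {k, l, n, q, r}.

k, l, n, q, r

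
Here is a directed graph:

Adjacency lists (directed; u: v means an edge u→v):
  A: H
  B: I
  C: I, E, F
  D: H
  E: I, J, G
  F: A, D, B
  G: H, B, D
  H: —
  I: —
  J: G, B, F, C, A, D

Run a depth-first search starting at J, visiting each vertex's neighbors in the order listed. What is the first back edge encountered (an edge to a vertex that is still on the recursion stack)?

DFS from J (visiting each vertex's neighbors in the order listed); mark gray on enter, black on exit:
J gray
  G gray
    H gray
    H black
    B gray
      I gray
      I black
    B black
    D gray
      D→H: H black — skip
    D black
  G black
  J→B: B black — skip
  F gray
    A gray
      A→H: H black — skip
    A black
    F→D: D black — skip
    F→B: B black — skip
  F black
  C gray
    C→I: I black — skip
    E gray
      E→I: I black — skip
      E→J: J is gray → back edge
First back edge: E → J.

E→J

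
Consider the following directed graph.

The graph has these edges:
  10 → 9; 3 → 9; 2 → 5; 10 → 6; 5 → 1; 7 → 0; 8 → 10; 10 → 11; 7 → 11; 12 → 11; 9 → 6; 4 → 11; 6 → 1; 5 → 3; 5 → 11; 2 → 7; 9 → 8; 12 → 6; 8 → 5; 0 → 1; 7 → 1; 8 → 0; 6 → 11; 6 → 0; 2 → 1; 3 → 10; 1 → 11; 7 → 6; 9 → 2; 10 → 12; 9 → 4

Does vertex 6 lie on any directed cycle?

No

6 lies on a cycle iff there is a path from 6 back to itself.
Exploring from 6, it never reaches itself; equivalently, its strongly connected component is a singleton.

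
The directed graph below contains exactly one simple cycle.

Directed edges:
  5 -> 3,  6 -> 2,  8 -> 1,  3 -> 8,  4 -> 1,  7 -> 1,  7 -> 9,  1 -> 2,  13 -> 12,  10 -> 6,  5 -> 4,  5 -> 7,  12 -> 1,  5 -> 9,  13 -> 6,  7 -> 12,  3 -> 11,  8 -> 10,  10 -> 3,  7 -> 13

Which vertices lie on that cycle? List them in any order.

DFS with gray/black marking from 3:
3 gray
  8 gray
    10 gray
      10→3: 3 is gray → back edge
Back edge closes the cycle 3 → 8 → 10 → 3; its vertices are {3, 8, 10}.

3, 8, 10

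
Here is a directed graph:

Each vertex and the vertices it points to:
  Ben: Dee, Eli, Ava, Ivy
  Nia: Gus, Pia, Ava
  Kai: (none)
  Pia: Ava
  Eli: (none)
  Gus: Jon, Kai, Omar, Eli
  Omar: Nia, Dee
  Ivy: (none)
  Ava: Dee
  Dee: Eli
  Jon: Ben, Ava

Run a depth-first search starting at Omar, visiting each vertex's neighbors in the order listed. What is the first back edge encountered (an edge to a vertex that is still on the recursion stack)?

Gus→Omar

DFS from Omar (visiting each vertex's neighbors in the order listed); mark gray on enter, black on exit:
Omar gray
  Nia gray
    Gus gray
      Jon gray
        Ben gray
          Dee gray
            Eli gray
            Eli black
          Dee black
          Ben→Eli: Eli black — skip
          Ava gray
            Ava→Dee: Dee black — skip
          Ava black
          Ivy gray
          Ivy black
        Ben black
        Jon→Ava: Ava black — skip
      Jon black
      Kai gray
      Kai black
      Gus→Omar: Omar is gray → back edge
First back edge: Gus → Omar.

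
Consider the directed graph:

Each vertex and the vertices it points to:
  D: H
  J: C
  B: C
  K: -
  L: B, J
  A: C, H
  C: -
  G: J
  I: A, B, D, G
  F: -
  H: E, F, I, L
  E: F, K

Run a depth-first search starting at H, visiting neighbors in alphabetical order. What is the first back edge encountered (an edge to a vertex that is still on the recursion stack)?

DFS from H (visiting neighbors in alphabetical order); mark gray on enter, black on exit:
H gray
  E gray
    F gray
    F black
    K gray
    K black
  E black
  H→F: F black — skip
  I gray
    A gray
      C gray
      C black
      A→H: H is gray → back edge
First back edge: A → H.

A→H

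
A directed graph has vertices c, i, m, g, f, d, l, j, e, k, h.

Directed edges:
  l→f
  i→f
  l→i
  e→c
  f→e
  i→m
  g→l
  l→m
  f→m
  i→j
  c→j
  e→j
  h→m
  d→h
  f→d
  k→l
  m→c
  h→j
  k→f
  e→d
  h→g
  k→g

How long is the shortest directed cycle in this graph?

5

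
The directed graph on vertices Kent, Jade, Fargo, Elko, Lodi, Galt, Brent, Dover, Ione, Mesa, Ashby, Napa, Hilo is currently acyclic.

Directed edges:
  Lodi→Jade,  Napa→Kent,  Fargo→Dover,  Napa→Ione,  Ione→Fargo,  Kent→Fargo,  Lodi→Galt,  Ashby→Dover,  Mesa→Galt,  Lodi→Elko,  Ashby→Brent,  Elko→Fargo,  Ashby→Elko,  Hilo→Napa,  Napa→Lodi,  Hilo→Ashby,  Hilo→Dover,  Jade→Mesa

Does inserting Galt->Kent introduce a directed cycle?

No

Adding Galt→Kent creates a cycle iff Kent can already reach Galt.
Explore from Kent: no path reaches Galt. The graph stays acyclic.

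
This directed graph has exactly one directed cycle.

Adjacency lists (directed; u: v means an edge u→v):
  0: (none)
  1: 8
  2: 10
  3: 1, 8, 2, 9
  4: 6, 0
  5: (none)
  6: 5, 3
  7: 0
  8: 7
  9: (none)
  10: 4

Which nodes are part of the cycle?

2, 3, 4, 6, 10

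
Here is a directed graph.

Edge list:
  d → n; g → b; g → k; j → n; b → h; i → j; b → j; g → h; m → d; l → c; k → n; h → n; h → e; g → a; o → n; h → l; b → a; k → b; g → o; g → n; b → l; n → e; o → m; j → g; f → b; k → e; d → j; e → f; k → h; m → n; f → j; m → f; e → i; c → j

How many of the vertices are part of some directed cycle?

14

A vertex is on a directed cycle iff it belongs to a strongly connected component of size ≥ 2 (or has a self-loop).
The vertices on cycles are {b, c, d, e, f, g, h, i, j, k, l, m, n, o} — 14 in total.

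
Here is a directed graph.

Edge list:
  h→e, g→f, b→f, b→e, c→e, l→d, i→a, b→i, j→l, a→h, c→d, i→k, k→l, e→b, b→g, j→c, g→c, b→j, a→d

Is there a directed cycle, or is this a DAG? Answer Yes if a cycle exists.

Yes

DFS with white/gray/black marking, starting from l:
l gray
  d gray
  d black
l black
e gray
  b gray
    f gray
    f black
    i gray
      k gray
        k→l: l black — skip
      k black
      a gray
        a→d: d black — skip
        h gray
          h→e: e is gray → back edge
Back edge found, so a cycle exists: e → b → i → a → h → e.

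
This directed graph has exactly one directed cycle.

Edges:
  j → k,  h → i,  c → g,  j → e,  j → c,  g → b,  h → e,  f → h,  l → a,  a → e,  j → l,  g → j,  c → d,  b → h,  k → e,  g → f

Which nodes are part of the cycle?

DFS with gray/black marking from g:
g gray
  b gray
    h gray
      i gray
      i black
      e gray
      e black
    h black
  b black
  f gray
    f→h: h black — skip
  f black
  j gray
    j→e: e black — skip
    k gray
      k→e: e black — skip
    k black
    c gray
      c→g: g is gray → back edge
Back edge closes the cycle g → j → c → g; its vertices are {c, g, j}.

c, g, j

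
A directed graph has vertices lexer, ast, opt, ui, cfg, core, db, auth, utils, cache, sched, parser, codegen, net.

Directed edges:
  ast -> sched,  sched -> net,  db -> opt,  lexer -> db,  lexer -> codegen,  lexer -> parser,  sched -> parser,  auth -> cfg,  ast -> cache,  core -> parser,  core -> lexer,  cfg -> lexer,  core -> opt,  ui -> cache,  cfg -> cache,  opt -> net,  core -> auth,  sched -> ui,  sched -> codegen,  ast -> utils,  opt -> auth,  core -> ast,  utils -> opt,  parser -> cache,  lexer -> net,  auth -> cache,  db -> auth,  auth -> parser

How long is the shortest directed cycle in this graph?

4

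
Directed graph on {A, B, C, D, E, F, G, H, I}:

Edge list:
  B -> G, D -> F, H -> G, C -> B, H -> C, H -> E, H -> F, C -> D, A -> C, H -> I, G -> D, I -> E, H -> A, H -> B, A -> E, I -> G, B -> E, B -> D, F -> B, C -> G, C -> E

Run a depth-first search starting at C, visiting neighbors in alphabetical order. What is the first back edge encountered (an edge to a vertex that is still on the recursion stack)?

F->B

DFS from C (visiting neighbors in alphabetical order); mark gray on enter, black on exit:
C gray
  B gray
    D gray
      F gray
        F→B: B is gray → back edge
First back edge: F → B.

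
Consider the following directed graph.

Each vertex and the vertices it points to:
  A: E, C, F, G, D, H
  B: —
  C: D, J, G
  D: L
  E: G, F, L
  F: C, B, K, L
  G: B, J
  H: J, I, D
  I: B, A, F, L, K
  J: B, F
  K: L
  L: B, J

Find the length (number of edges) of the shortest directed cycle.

3

For each vertex v, BFS finds the shortest path from v back to v.
The shortest such closed walk is A → H → I → A, length 3.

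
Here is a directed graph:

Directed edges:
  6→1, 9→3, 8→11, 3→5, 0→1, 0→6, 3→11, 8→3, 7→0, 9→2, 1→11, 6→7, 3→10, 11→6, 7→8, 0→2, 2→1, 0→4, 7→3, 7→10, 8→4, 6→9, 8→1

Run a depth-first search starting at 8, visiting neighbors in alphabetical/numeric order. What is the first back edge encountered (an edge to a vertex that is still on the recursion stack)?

6->1

DFS from 8 (visiting neighbors in alphabetical/numeric order); mark gray on enter, black on exit:
8 gray
  1 gray
    11 gray
      6 gray
        6→1: 1 is gray → back edge
First back edge: 6 → 1.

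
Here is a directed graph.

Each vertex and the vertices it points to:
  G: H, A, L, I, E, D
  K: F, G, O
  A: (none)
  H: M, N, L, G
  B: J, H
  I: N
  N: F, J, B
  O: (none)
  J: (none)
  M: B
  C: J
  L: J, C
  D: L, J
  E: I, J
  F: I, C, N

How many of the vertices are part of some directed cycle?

8

A vertex is on a directed cycle iff it belongs to a strongly connected component of size ≥ 2 (or has a self-loop).
The vertices on cycles are {B, E, F, G, H, I, M, N} — 8 in total.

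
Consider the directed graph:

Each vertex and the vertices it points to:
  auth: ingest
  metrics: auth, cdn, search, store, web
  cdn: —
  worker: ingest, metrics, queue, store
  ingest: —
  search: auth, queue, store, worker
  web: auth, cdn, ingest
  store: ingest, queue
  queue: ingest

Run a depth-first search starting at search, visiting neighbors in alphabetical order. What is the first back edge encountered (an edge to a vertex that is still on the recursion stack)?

metrics→search

DFS from search (visiting neighbors in alphabetical order); mark gray on enter, black on exit:
search gray
  auth gray
    ingest gray
    ingest black
  auth black
  queue gray
    queue→ingest: ingest black — skip
  queue black
  store gray
    store→ingest: ingest black — skip
    store→queue: queue black — skip
  store black
  worker gray
    worker→ingest: ingest black — skip
    metrics gray
      metrics→auth: auth black — skip
      cdn gray
      cdn black
      metrics→search: search is gray → back edge
First back edge: metrics → search.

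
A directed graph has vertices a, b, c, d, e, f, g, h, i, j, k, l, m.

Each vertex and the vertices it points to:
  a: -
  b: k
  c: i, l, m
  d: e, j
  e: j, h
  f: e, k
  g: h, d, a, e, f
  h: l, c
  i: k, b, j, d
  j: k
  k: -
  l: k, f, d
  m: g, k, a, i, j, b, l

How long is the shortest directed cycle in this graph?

For each vertex v, BFS finds the shortest path from v back to v.
The shortest such closed walk is c → m → g → h → c, length 4.

4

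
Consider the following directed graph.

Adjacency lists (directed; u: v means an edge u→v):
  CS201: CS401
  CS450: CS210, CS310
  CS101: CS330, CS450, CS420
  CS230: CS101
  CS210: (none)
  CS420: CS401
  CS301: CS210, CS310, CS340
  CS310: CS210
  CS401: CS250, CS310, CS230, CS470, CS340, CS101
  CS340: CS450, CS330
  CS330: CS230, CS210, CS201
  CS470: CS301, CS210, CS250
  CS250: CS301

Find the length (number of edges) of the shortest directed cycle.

For each vertex v, BFS finds the shortest path from v back to v.
The shortest such closed walk is CS401 → CS101 → CS420 → CS401, length 3.

3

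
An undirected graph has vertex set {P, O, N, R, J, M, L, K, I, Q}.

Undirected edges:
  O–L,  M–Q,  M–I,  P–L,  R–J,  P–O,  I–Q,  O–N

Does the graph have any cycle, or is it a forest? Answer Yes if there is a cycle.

Yes

DFS, tracking each vertex's parent; an edge to a visited non-parent vertex closes a cycle.
Start from P:
visit P (parent –)
  visit O (parent P)
    visit N (parent O)
      N–O: parent, skip
    O–P: parent, skip
    visit L (parent O)
      L–P: P visited and ≠ parent → cycle
Cycle: P – O – L – P.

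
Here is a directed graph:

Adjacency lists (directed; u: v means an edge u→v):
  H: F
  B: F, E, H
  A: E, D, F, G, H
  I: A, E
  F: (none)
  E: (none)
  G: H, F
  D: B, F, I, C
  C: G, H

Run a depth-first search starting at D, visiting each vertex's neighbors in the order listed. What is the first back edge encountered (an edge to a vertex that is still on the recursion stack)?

A→D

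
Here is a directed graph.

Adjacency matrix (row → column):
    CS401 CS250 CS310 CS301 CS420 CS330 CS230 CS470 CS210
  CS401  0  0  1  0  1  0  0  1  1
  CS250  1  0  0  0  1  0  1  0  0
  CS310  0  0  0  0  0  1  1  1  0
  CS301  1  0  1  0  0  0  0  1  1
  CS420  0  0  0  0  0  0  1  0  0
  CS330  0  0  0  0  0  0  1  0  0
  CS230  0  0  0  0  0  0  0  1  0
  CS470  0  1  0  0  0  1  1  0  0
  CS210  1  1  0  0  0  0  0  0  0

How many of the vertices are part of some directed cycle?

A vertex is on a directed cycle iff it belongs to a strongly connected component of size ≥ 2 (or has a self-loop).
The vertices on cycles are {CS210, CS230, CS250, CS310, CS330, CS401, CS420, CS470} — 8 in total.

8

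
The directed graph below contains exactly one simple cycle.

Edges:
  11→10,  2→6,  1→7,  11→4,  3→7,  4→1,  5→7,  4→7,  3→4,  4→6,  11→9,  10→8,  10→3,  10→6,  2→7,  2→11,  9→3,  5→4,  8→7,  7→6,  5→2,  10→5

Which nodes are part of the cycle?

DFS with gray/black marking from 11:
11 gray
  10 gray
    6 gray
    6 black
    8 gray
      7 gray
        7→6: 6 black — skip
      7 black
    8 black
    3 gray
      4 gray
        1 gray
          1→7: 7 black — skip
        1 black
        4→6: 6 black — skip
        4→7: 7 black — skip
      4 black
      3→7: 7 black — skip
    3 black
    5 gray
      2 gray
        2→11: 11 is gray → back edge
Back edge closes the cycle 11 → 10 → 5 → 2 → 11; its vertices are {2, 5, 10, 11}.

2, 5, 10, 11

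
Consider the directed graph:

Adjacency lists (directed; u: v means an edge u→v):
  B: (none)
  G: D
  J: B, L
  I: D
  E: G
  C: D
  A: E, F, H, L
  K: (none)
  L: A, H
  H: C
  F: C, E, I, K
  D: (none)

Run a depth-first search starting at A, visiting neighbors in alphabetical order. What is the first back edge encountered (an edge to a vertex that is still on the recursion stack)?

L->A

DFS from A (visiting neighbors in alphabetical order); mark gray on enter, black on exit:
A gray
  E gray
    G gray
      D gray
      D black
    G black
  E black
  F gray
    C gray
      C→D: D black — skip
    C black
    F→E: E black — skip
    I gray
      I→D: D black — skip
    I black
    K gray
    K black
  F black
  H gray
    H→C: C black — skip
  H black
  L gray
    L→A: A is gray → back edge
First back edge: L → A.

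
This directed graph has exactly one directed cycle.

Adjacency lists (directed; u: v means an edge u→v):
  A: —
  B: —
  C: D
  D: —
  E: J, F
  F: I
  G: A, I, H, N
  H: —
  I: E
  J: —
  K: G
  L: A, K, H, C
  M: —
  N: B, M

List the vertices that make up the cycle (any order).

E, F, I

DFS with gray/black marking from I:
I gray
  E gray
    J gray
    J black
    F gray
      F→I: I is gray → back edge
Back edge closes the cycle I → E → F → I; its vertices are {E, F, I}.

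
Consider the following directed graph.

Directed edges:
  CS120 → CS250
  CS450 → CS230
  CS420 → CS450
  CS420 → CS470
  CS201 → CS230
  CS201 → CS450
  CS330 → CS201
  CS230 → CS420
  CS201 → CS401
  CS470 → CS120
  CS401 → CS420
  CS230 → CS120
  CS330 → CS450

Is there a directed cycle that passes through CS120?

CS120 lies on a cycle iff there is a path from CS120 back to itself.
Exploring from CS120, it never reaches itself; equivalently, its strongly connected component is a singleton.

No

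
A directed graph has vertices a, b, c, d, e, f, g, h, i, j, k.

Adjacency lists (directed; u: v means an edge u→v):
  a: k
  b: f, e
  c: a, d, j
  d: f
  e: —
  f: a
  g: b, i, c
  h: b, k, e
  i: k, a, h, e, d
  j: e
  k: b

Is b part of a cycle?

Yes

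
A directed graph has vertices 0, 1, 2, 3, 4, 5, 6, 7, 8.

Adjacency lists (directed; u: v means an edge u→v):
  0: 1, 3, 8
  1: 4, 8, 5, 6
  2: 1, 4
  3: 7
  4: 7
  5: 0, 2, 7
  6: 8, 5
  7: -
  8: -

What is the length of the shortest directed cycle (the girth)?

For each vertex v, BFS finds the shortest path from v back to v.
The shortest such closed walk is 1 → 5 → 2 → 1, length 3.

3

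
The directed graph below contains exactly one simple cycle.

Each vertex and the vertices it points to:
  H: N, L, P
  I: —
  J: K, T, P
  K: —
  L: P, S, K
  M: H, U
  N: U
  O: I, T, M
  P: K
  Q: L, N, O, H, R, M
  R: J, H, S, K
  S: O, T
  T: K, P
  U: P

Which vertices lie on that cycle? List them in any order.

DFS with gray/black marking from O:
O gray
  I gray
  I black
  T gray
    K gray
    K black
    P gray
      P→K: K black — skip
    P black
  T black
  M gray
    H gray
      N gray
        U gray
          U→P: P black — skip
        U black
      N black
      L gray
        L→P: P black — skip
        S gray
          S→O: O is gray → back edge
Back edge closes the cycle O → M → H → L → S → O; its vertices are {H, L, M, O, S}.

H, L, M, O, S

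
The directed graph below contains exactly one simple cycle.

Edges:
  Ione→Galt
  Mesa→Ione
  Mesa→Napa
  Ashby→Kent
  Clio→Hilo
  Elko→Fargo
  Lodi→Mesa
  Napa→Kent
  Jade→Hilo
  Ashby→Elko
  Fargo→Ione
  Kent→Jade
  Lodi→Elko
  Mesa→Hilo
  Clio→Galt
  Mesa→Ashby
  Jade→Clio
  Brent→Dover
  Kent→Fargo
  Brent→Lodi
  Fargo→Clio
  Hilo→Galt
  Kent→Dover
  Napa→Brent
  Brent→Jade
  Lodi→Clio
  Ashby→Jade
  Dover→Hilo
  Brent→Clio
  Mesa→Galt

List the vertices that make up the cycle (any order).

DFS with gray/black marking from Mesa:
Mesa gray
  Hilo gray
    Galt gray
    Galt black
  Hilo black
  Napa gray
    Kent gray
      Jade gray
        Jade→Hilo: Hilo black — skip
        Clio gray
          Clio→Hilo: Hilo black — skip
          Clio→Galt: Galt black — skip
        Clio black
      Jade black
      Dover gray
        Dover→Hilo: Hilo black — skip
      Dover black
      Fargo gray
        Ione gray
          Ione→Galt: Galt black — skip
        Ione black
        Fargo→Clio: Clio black — skip
      Fargo black
    Kent black
    Brent gray
      Brent→Clio: Clio black — skip
      Lodi gray
        Elko gray
          Elko→Fargo: Fargo black — skip
        Elko black
        Lodi→Mesa: Mesa is gray → back edge
Back edge closes the cycle Mesa → Napa → Brent → Lodi → Mesa; its vertices are {Lodi, Mesa, Napa, Brent}.

Lodi, Mesa, Napa, Brent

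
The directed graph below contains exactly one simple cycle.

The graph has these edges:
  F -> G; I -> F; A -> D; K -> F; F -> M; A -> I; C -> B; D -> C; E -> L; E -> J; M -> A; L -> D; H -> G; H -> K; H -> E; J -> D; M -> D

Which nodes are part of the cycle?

DFS with gray/black marking from F:
F gray
  G gray
  G black
  M gray
    A gray
      I gray
        I→F: F is gray → back edge
Back edge closes the cycle F → M → A → I → F; its vertices are {A, F, I, M}.

A, F, I, M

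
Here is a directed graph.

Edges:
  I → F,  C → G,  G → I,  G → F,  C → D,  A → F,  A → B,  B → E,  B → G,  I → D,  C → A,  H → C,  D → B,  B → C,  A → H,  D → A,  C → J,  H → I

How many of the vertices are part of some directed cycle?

7

A vertex is on a directed cycle iff it belongs to a strongly connected component of size ≥ 2 (or has a self-loop).
The vertices on cycles are {A, B, C, D, G, H, I} — 7 in total.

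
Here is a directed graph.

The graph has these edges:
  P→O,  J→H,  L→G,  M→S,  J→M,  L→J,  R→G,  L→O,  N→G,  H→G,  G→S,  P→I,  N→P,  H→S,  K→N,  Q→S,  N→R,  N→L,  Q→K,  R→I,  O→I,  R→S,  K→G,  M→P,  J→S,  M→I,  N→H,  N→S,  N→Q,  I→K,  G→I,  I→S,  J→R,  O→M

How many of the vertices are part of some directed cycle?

12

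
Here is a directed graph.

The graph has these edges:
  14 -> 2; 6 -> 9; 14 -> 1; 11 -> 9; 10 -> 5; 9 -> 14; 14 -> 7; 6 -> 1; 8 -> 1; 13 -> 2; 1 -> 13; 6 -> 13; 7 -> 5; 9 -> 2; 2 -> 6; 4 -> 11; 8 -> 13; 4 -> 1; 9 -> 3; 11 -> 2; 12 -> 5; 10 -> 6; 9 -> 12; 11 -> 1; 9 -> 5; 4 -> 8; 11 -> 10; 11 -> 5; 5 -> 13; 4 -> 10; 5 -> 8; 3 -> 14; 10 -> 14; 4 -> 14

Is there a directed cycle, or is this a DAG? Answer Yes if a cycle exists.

DFS with white/gray/black marking, starting from 7:
7 gray
  5 gray
    8 gray
      13 gray
        2 gray
          6 gray
            9 gray
              14 gray
                14→7: 7 is gray → back edge
Back edge found, so a cycle exists: 7 → 5 → 8 → 13 → 2 → 6 → 9 → 14 → 7.

Yes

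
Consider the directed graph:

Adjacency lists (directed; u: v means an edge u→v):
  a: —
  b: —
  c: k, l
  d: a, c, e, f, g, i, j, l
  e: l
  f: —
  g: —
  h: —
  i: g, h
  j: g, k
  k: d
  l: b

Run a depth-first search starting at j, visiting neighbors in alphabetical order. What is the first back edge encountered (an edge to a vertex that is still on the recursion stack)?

c→k

DFS from j (visiting neighbors in alphabetical order); mark gray on enter, black on exit:
j gray
  g gray
  g black
  k gray
    d gray
      a gray
      a black
      c gray
        c→k: k is gray → back edge
First back edge: c → k.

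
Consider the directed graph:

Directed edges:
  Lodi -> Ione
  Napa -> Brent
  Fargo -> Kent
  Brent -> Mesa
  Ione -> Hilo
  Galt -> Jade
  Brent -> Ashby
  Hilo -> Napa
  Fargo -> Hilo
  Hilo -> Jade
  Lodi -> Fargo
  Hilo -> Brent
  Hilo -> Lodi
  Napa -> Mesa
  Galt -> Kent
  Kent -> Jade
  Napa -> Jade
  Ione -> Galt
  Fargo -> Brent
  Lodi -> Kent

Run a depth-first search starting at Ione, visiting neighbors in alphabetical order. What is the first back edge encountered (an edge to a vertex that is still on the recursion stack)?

DFS from Ione (visiting neighbors in alphabetical order); mark gray on enter, black on exit:
Ione gray
  Galt gray
    Jade gray
    Jade black
    Kent gray
      Kent→Jade: Jade black — skip
    Kent black
  Galt black
  Hilo gray
    Brent gray
      Ashby gray
      Ashby black
      Mesa gray
      Mesa black
    Brent black
    Hilo→Jade: Jade black — skip
    Lodi gray
      Fargo gray
        Fargo→Brent: Brent black — skip
        Fargo→Hilo: Hilo is gray → back edge
First back edge: Fargo → Hilo.

Fargo->Hilo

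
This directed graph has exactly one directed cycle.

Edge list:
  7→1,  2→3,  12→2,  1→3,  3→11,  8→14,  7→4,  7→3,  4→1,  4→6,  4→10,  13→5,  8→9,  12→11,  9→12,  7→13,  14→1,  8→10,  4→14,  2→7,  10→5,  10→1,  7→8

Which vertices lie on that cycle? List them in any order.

DFS with gray/black marking from 7:
7 gray
  8 gray
    14 gray
      1 gray
        3 gray
          11 gray
          11 black
        3 black
      1 black
    14 black
    10 gray
      5 gray
      5 black
      10→1: 1 black — skip
    10 black
    9 gray
      12 gray
        12→11: 11 black — skip
        2 gray
          2→7: 7 is gray → back edge
Back edge closes the cycle 7 → 8 → 9 → 12 → 2 → 7; its vertices are {2, 7, 8, 9, 12}.

2, 7, 8, 9, 12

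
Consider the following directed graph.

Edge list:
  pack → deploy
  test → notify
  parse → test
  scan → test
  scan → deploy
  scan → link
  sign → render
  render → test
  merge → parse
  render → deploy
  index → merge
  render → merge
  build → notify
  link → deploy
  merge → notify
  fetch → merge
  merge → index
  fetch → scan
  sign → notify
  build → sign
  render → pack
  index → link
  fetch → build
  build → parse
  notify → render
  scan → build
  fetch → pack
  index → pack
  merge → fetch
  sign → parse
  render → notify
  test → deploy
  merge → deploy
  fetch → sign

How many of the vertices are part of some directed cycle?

10

A vertex is on a directed cycle iff it belongs to a strongly connected component of size ≥ 2 (or has a self-loop).
The vertices on cycles are {scan, sign, test, build, fetch, index, merge, parse, notify, render} — 10 in total.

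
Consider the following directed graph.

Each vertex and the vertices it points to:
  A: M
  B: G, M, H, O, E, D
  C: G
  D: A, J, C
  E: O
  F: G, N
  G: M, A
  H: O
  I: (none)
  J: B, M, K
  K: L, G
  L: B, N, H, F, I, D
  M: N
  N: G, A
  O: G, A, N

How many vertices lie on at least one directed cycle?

9

A vertex is on a directed cycle iff it belongs to a strongly connected component of size ≥ 2 (or has a self-loop).
The vertices on cycles are {A, B, D, G, J, K, L, M, N} — 9 in total.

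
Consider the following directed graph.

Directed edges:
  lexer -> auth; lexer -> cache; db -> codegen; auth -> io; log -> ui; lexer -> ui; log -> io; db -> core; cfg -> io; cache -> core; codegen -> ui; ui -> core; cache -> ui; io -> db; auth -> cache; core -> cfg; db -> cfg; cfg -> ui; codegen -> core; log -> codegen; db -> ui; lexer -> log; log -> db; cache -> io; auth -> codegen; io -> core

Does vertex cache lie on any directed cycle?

cache lies on a cycle iff there is a path from cache back to itself.
Exploring from cache, it never reaches itself; equivalently, its strongly connected component is a singleton.

No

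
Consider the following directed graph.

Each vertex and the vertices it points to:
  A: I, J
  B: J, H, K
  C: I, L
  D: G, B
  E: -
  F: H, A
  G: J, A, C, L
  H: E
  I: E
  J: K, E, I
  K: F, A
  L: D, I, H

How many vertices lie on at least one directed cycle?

A vertex is on a directed cycle iff it belongs to a strongly connected component of size ≥ 2 (or has a self-loop).
The vertices on cycles are {A, C, D, F, G, J, K, L} — 8 in total.

8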